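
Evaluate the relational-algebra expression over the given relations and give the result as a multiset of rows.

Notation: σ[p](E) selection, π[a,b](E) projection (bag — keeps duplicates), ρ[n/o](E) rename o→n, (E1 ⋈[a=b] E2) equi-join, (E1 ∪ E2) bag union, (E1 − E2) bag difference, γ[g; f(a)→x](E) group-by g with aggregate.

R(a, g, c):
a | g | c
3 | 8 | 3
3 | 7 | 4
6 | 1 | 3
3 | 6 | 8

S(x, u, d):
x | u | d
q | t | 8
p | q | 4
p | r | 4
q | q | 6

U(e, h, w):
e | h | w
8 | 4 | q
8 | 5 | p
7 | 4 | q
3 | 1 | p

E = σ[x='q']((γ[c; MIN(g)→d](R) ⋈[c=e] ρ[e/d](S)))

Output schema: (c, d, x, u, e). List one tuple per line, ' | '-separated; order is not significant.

Subexpression sizes:
  R → 4
  γ[c; MIN(g)→d](R) → 3
  S → 4
  ρ[e/d](S) → 4
  (γ[c; MIN(g)→d](R) ⋈[c=e] ρ[e/d](S)) → 3
  σ[x='q']((γ[c; MIN(g)→d](R) ⋈[c=e] ρ[e/d](S))) → 1

== RESULT ==
c | d | x | u | e
8 | 6 | q | t | 8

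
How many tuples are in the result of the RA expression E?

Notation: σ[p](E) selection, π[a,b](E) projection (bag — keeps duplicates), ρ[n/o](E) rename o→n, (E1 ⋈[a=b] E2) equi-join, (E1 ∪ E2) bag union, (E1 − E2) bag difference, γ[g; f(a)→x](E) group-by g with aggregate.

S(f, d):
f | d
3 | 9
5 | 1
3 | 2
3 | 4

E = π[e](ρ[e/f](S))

Per-node cardinality:
  S → 4
  ρ[e/f](S) → 4
  π[e](ρ[e/f](S)) → 4

|E| = 4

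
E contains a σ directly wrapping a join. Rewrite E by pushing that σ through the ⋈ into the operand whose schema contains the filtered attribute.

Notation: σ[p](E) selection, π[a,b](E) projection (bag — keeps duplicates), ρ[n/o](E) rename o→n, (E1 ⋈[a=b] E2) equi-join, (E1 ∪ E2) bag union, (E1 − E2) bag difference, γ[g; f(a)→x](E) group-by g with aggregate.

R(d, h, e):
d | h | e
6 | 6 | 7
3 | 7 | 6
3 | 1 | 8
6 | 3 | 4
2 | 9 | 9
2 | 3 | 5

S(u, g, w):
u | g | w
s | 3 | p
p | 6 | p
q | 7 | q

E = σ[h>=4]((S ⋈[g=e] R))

σ filters on h, owned by the right side.
E' = (S ⋈[g=e] σ[h>=4](R))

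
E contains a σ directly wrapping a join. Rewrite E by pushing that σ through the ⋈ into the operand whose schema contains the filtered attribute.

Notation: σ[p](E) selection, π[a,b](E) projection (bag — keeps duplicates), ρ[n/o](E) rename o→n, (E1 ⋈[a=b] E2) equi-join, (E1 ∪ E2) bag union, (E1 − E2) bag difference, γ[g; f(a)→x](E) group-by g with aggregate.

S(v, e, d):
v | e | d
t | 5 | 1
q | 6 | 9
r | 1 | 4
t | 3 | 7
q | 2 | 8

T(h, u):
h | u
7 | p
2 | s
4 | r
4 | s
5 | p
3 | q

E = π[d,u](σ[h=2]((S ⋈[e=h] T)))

σ filters on h, owned by the right side.
E' = π[d,u]((S ⋈[e=h] σ[h=2](T)))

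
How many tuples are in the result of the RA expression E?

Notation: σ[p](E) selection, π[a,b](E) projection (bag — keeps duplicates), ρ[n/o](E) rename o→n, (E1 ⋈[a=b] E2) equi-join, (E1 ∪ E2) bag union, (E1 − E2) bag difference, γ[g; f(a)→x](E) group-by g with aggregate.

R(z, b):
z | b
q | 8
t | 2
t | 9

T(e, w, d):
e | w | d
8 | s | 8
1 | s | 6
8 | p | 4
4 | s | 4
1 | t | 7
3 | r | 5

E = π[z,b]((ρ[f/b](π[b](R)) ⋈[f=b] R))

Row counts bottom-up:
  R → 3
  π[b](R) → 3
  ρ[f/b](π[b](R)) → 3
  R → 3
  (ρ[f/b](π[b](R)) ⋈[f=b] R) → 3
  π[z,b]((ρ[f/b](π[b](R)) ⋈[f=b] R)) → 3

|E| = 3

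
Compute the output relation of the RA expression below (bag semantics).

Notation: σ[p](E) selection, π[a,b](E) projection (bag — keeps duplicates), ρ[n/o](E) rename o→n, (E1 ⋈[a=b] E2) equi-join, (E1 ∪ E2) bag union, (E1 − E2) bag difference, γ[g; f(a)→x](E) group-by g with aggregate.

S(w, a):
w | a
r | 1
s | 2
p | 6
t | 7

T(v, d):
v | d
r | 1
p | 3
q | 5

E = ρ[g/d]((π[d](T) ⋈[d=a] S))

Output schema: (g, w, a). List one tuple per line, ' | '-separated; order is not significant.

Subexpression sizes:
  T → 3
  π[d](T) → 3
  S → 4
  (π[d](T) ⋈[d=a] S) → 1
  ρ[g/d]((π[d](T) ⋈[d=a] S)) → 1

== RESULT ==
g | w | a
1 | r | 1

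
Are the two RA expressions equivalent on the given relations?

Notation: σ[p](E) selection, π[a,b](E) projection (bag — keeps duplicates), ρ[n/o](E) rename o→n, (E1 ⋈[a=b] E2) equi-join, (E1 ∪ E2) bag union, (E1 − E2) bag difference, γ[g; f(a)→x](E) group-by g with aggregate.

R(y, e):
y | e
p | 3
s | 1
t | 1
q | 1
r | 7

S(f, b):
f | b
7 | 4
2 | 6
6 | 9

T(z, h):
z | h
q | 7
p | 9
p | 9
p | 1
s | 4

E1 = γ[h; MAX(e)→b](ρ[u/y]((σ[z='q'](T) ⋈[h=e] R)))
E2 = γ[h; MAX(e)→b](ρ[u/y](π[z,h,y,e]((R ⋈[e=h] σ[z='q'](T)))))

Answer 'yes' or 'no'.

E1 stepwise |·|:
  T → 5
  σ[z='q'](T) → 1
  R → 5
  (σ[z='q'](T) ⋈[h=e] R) → 1
  ρ[u/y]((σ[z='q'](T) ⋈[h=e] R)) → 1
  γ[h; MAX(e)→b](ρ[u/y]((σ[z='q'](T) ⋈[h=e] R))) → 1
E2 stepwise |·|:
  R → 5
  T → 5
  σ[z='q'](T) → 1
  (R ⋈[e=h] σ[z='q'](T)) → 1
  π[z,h,y,e]((R ⋈[e=h] σ[z='q'](T))) → 1
  ρ[u/y](π[z,h,y,e]((R ⋈[e=h] σ[z='q'](T)))) → 1
  γ[h; MAX(e)→b](ρ[u/y](π[z,h,y,e]((R ⋈[e=h] σ[z='q'](T))))) → 1

E1 and E2 produce the same multiset:
h | b
7 | 7

yes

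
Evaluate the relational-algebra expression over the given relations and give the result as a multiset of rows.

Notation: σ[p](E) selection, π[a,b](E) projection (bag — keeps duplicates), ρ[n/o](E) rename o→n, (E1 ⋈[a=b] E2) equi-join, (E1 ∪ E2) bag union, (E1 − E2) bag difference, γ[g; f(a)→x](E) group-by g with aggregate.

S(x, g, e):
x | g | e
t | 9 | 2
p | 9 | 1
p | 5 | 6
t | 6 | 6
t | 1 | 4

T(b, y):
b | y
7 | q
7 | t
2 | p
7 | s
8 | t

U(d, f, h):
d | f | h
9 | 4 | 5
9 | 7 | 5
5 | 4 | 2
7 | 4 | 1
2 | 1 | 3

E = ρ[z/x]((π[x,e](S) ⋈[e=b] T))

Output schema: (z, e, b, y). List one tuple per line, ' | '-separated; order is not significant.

Stepwise |·|:
  S → 5
  π[x,e](S) → 5
  T → 5
  (π[x,e](S) ⋈[e=b] T) → 1
  ρ[z/x]((π[x,e](S) ⋈[e=b] T)) → 1

== RESULT ==
z | e | b | y
t | 2 | 2 | p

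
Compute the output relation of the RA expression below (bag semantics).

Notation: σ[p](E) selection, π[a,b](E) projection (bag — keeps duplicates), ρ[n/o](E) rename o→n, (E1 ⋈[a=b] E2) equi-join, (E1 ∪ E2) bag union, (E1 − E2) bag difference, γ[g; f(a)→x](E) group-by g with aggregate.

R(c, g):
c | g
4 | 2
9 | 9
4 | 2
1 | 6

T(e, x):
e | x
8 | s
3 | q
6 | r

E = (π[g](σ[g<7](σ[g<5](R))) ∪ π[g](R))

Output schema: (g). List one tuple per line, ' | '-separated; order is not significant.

Row counts bottom-up:
  R → 4
  σ[g<5](R) → 2
  σ[g<7](σ[g<5](R)) → 2
  π[g](σ[g<7](σ[g<5](R))) → 2
  R → 4
  π[g](R) → 4
  (π[g](σ[g<7](σ[g<5](R))) ∪ π[g](R)) → 6

== RESULT ==
g
2
2
2
2
6
9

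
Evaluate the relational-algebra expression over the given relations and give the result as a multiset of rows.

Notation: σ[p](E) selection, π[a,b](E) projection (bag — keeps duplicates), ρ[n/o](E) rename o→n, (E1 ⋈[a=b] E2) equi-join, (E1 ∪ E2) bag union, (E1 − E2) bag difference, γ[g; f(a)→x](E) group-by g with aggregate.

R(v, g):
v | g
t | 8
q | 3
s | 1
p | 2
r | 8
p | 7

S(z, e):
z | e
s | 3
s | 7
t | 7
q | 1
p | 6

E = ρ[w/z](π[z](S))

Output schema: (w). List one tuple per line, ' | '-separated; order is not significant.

Row counts bottom-up:
  S → 5
  π[z](S) → 5
  ρ[w/z](π[z](S)) → 5

== RESULT ==
w
p
q
s
s
t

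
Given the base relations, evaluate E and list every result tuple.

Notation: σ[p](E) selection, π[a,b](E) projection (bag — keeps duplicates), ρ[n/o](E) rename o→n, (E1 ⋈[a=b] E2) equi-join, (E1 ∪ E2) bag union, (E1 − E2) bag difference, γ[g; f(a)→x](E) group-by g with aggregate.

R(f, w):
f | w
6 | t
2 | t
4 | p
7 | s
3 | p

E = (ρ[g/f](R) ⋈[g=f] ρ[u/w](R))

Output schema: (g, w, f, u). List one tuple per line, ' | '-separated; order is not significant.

Row counts bottom-up:
  R → 5
  ρ[g/f](R) → 5
  R → 5
  ρ[u/w](R) → 5
  (ρ[g/f](R) ⋈[g=f] ρ[u/w](R)) → 5

== RESULT ==
g | w | f | u
2 | t | 2 | t
3 | p | 3 | p
4 | p | 4 | p
6 | t | 6 | t
7 | s | 7 | s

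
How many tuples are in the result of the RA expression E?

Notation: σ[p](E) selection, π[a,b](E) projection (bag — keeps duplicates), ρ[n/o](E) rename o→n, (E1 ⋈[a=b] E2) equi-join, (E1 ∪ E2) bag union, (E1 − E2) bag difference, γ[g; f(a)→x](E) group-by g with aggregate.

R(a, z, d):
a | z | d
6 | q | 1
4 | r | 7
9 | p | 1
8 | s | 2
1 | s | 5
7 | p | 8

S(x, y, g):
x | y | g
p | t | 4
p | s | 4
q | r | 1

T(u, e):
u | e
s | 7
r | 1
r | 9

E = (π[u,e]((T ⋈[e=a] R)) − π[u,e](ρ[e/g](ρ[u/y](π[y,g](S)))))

Per-node cardinality:
  T → 3
  R → 6
  (T ⋈[e=a] R) → 3
  π[u,e]((T ⋈[e=a] R)) → 3
  S → 3
  π[y,g](S) → 3
  ρ[u/y](π[y,g](S)) → 3
  ρ[e/g](ρ[u/y](π[y,g](S))) → 3
  π[u,e](ρ[e/g](ρ[u/y](π[y,g](S)))) → 3
  (π[u,e]((T ⋈[e=a] R)) − π[u,e](ρ[e/g](ρ[u/y](π[y,g](S))))) → 2

|E| = 2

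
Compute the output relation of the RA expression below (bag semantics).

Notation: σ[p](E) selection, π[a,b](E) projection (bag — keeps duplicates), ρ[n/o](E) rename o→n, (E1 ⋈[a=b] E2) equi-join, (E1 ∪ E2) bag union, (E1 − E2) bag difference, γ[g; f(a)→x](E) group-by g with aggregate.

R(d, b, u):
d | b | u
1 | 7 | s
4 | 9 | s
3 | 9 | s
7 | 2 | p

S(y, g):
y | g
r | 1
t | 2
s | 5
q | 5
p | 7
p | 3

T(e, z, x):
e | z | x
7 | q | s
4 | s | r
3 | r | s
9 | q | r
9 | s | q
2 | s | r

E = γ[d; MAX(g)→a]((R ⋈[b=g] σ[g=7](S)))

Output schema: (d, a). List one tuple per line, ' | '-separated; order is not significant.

Subexpression sizes:
  R → 4
  S → 6
  σ[g=7](S) → 1
  (R ⋈[b=g] σ[g=7](S)) → 1
  γ[d; MAX(g)→a]((R ⋈[b=g] σ[g=7](S))) → 1

== RESULT ==
d | a
1 | 7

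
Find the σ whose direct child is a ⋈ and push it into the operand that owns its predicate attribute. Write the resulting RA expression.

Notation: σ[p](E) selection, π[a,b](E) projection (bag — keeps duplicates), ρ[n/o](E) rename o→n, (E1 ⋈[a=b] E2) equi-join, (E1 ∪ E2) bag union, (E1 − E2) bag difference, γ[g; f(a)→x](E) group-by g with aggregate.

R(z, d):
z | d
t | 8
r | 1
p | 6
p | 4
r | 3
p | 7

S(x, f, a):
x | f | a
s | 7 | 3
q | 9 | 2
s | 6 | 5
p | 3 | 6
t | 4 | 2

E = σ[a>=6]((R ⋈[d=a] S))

σ filters on a, owned by the right side.
E' = (R ⋈[d=a] σ[a>=6](S))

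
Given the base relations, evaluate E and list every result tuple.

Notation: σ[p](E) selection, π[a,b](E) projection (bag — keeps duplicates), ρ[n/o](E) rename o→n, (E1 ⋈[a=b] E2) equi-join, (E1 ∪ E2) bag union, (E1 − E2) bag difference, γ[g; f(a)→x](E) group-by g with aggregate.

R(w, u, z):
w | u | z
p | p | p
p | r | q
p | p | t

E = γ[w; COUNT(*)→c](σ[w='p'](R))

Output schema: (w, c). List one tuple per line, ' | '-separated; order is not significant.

Stepwise |·|:
  R → 3
  σ[w='p'](R) → 3
  γ[w; COUNT(*)→c](σ[w='p'](R)) → 1

== RESULT ==
w | c
p | 3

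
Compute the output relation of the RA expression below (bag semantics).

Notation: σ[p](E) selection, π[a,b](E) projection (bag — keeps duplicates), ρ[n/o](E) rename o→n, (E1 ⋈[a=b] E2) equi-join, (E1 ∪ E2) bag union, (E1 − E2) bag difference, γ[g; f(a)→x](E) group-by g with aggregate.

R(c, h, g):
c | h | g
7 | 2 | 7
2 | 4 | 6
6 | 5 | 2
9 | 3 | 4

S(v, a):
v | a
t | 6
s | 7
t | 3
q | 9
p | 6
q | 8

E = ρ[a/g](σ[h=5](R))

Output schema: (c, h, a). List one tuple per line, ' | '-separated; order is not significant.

Per-node cardinality:
  R → 4
  σ[h=5](R) → 1
  ρ[a/g](σ[h=5](R)) → 1

== RESULT ==
c | h | a
6 | 5 | 2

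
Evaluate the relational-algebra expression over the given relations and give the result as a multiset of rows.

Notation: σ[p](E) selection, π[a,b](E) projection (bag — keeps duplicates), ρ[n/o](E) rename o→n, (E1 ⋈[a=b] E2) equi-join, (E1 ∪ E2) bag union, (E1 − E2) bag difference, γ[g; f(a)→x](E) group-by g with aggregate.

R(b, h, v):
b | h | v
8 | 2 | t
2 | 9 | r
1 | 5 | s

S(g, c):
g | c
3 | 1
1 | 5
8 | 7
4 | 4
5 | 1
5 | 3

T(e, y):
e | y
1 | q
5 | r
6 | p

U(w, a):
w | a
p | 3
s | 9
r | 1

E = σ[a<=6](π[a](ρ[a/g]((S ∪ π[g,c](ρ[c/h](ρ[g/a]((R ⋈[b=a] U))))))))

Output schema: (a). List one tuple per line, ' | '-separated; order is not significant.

Row counts bottom-up:
  S → 6
  R → 3
  U → 3
  (R ⋈[b=a] U) → 1
  ρ[g/a]((R ⋈[b=a] U)) → 1
  ρ[c/h](ρ[g/a]((R ⋈[b=a] U))) → 1
  π[g,c](ρ[c/h](ρ[g/a]((R ⋈[b=a] U)))) → 1
  (S ∪ π[g,c](ρ[c/h](ρ[g/a]((R ⋈[b=a] U))))) → 7
  ρ[a/g]((S ∪ π[g,c](ρ[c/h](ρ[g/a]((R ⋈[b=a] U)))))) → 7
  π[a](ρ[a/g]((S ∪ π[g,c](ρ[c/h](ρ[g/a]((R ⋈[b=a] U))))))) → 7
  σ[a<=6](π[a](ρ[a/g]((S ∪ π[g,c](ρ[c/h](ρ[g/a]((R ⋈[b=a] U)))))))) → 6

== RESULT ==
a
1
1
3
4
5
5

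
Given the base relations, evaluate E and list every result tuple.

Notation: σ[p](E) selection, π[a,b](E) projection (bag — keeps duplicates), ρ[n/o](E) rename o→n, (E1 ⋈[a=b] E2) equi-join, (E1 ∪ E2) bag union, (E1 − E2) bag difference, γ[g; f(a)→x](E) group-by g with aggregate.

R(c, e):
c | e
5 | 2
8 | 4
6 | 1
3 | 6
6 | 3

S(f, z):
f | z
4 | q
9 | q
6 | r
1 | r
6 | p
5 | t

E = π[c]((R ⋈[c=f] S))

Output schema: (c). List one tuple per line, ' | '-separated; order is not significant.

Stepwise |·|:
  R → 5
  S → 6
  (R ⋈[c=f] S) → 5
  π[c]((R ⋈[c=f] S)) → 5

== RESULT ==
c
5
6
6
6
6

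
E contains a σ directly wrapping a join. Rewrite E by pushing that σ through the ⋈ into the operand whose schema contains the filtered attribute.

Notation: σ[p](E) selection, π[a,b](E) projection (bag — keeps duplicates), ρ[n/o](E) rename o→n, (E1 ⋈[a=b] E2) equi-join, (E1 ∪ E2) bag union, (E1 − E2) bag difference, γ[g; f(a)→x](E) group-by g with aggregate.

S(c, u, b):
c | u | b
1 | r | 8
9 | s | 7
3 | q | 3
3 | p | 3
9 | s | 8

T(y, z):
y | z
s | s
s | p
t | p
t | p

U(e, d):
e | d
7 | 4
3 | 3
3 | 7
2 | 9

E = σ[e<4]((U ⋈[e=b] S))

σ filters on e, owned by the left side.
E' = (σ[e<4](U) ⋈[e=b] S)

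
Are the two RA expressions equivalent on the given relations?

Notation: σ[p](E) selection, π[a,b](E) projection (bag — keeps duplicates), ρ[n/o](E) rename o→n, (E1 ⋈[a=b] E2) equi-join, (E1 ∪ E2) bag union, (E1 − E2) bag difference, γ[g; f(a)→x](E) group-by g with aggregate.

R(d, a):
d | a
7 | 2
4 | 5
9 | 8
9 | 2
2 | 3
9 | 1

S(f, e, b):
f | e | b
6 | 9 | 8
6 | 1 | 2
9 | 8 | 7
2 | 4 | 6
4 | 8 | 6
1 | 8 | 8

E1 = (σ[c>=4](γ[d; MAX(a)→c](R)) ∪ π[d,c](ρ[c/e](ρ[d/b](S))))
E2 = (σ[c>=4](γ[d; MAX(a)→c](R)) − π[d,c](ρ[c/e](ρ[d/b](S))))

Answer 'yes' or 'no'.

E1 stepwise |·|:
  R → 6
  γ[d; MAX(a)→c](R) → 4
  σ[c>=4](γ[d; MAX(a)→c](R)) → 2
  S → 6
  ρ[d/b](S) → 6
  ρ[c/e](ρ[d/b](S)) → 6
  π[d,c](ρ[c/e](ρ[d/b](S))) → 6
  (σ[c>=4](γ[d; MAX(a)→c](R)) ∪ π[d,c](ρ[c/e](ρ[d/b](S)))) → 8
E2 stepwise |·|:
  R → 6
  γ[d; MAX(a)→c](R) → 4
  σ[c>=4](γ[d; MAX(a)→c](R)) → 2
  S → 6
  ρ[d/b](S) → 6
  ρ[c/e](ρ[d/b](S)) → 6
  π[d,c](ρ[c/e](ρ[d/b](S))) → 6
  (σ[c>=4](γ[d; MAX(a)→c](R)) − π[d,c](ρ[c/e](ρ[d/b](S)))) → 2

E1 result:
d | c
2 | 1
4 | 5
6 | 4
6 | 8
7 | 8
8 | 8
8 | 9
9 | 8
E2 result:
d | c
4 | 5
9 | 8
Witness: (8, 8) appears 1× in E1 but 0× in E2.

no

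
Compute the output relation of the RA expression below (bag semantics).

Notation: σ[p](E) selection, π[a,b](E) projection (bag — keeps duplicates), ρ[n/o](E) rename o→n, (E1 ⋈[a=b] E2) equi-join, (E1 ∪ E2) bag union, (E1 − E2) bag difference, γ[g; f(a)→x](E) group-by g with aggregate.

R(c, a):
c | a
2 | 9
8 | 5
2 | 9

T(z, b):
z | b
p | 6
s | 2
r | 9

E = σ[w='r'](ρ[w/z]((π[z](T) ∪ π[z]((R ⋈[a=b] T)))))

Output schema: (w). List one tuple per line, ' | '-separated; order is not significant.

Row counts bottom-up:
  T → 3
  π[z](T) → 3
  R → 3
  T → 3
  (R ⋈[a=b] T) → 2
  π[z]((R ⋈[a=b] T)) → 2
  (π[z](T) ∪ π[z]((R ⋈[a=b] T))) → 5
  ρ[w/z]((π[z](T) ∪ π[z]((R ⋈[a=b] T)))) → 5
  σ[w='r'](ρ[w/z]((π[z](T) ∪ π[z]((R ⋈[a=b] T))))) → 3

== RESULT ==
w
r
r
r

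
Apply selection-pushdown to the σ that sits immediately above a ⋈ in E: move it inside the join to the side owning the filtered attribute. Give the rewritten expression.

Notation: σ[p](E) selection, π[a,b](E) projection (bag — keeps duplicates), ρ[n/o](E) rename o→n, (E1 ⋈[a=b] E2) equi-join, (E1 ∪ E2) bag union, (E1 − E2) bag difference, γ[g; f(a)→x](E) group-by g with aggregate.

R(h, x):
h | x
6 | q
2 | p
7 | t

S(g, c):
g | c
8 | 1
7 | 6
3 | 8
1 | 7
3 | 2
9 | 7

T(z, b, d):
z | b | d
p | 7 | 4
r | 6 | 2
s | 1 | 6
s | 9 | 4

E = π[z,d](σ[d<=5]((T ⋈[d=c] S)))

σ filters on d, owned by the left side.
E' = π[z,d]((σ[d<=5](T) ⋈[d=c] S))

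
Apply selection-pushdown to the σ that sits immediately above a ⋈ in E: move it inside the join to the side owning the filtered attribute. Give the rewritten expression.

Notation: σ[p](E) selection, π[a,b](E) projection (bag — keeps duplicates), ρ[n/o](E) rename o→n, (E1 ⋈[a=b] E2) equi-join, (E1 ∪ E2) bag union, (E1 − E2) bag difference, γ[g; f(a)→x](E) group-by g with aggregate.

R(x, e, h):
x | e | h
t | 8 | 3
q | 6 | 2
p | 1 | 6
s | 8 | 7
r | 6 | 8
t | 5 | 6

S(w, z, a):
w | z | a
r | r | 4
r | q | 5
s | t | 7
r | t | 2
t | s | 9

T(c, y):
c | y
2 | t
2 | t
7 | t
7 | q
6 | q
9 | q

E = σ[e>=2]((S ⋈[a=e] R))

σ filters on e, owned by the right side.
E' = (S ⋈[a=e] σ[e>=2](R))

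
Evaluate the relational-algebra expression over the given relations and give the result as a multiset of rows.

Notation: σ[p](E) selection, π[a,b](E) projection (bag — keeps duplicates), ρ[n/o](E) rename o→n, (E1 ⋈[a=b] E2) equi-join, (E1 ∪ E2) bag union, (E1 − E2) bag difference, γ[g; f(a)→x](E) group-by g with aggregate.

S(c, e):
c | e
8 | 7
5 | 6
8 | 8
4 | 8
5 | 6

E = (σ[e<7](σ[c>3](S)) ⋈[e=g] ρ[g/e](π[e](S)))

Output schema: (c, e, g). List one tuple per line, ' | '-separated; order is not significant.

Stepwise |·|:
  S → 5
  σ[c>3](S) → 5
  σ[e<7](σ[c>3](S)) → 2
  S → 5
  π[e](S) → 5
  ρ[g/e](π[e](S)) → 5
  (σ[e<7](σ[c>3](S)) ⋈[e=g] ρ[g/e](π[e](S))) → 4

== RESULT ==
c | e | g
5 | 6 | 6
5 | 6 | 6
5 | 6 | 6
5 | 6 | 6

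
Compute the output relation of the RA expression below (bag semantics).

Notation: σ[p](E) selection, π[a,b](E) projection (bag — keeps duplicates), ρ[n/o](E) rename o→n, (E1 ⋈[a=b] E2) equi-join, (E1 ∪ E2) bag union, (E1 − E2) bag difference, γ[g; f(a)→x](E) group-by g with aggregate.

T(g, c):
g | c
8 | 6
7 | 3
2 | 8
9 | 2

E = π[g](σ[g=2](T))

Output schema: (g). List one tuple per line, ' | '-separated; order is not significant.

Stepwise |·|:
  T → 4
  σ[g=2](T) → 1
  π[g](σ[g=2](T)) → 1

== RESULT ==
g
2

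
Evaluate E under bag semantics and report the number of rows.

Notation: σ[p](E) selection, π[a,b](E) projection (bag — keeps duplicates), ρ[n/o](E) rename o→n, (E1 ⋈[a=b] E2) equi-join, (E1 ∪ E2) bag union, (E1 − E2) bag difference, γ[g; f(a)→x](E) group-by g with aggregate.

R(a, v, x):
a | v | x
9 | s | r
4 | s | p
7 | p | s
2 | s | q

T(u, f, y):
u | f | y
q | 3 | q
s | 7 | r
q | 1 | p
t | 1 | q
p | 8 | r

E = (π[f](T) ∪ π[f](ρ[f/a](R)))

Row counts bottom-up:
  T → 5
  π[f](T) → 5
  R → 4
  ρ[f/a](R) → 4
  π[f](ρ[f/a](R)) → 4
  (π[f](T) ∪ π[f](ρ[f/a](R))) → 9

|E| = 9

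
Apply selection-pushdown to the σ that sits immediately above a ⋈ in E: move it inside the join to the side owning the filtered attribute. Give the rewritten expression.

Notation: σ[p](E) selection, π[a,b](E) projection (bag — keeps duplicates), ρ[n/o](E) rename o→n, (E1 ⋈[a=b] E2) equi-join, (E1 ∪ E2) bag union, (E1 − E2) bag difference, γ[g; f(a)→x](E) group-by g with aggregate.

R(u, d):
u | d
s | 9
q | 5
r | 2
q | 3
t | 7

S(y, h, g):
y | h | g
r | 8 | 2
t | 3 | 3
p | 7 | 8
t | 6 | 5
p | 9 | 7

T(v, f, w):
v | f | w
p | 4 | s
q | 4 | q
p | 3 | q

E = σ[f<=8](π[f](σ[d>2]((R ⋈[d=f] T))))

σ filters on d, owned by the left side.
E' = σ[f<=8](π[f]((σ[d>2](R) ⋈[d=f] T)))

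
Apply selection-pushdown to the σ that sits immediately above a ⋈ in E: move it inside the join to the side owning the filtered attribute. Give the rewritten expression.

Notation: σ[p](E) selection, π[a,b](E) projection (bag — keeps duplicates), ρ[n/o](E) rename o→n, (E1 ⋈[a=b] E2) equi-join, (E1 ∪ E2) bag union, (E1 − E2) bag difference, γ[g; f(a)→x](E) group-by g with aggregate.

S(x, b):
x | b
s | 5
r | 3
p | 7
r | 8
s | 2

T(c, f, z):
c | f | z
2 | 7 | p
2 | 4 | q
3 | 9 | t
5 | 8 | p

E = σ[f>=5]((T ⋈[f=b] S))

σ filters on f, owned by the left side.
E' = (σ[f>=5](T) ⋈[f=b] S)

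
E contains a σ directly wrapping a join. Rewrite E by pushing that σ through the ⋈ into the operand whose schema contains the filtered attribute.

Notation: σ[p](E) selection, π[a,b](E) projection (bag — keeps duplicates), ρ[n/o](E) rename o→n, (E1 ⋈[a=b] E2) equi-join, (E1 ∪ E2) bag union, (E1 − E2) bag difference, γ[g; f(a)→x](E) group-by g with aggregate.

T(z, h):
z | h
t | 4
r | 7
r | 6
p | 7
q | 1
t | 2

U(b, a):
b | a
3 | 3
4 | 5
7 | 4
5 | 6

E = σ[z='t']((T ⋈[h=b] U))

σ filters on z, owned by the left side.
E' = (σ[z='t'](T) ⋈[h=b] U)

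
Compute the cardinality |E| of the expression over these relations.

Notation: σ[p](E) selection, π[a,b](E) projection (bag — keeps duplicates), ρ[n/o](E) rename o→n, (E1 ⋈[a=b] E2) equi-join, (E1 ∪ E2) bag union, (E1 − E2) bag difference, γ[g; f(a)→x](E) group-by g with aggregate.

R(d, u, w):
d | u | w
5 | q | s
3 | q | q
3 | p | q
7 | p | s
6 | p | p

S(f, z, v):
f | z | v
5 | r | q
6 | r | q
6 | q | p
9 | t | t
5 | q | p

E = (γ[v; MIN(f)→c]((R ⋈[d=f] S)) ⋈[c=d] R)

Row counts bottom-up:
  R → 5
  S → 5
  (R ⋈[d=f] S) → 4
  γ[v; MIN(f)→c]((R ⋈[d=f] S)) → 2
  R → 5
  (γ[v; MIN(f)→c]((R ⋈[d=f] S)) ⋈[c=d] R) → 2

|E| = 2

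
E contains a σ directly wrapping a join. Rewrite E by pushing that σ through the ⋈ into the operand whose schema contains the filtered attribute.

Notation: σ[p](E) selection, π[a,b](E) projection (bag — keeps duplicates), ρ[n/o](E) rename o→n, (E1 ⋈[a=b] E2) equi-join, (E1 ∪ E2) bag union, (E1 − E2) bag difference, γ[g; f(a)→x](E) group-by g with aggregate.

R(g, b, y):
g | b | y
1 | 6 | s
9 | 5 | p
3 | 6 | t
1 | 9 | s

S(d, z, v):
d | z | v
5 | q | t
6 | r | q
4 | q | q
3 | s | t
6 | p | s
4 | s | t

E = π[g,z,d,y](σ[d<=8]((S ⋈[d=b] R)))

σ filters on d, owned by the left side.
E' = π[g,z,d,y]((σ[d<=8](S) ⋈[d=b] R))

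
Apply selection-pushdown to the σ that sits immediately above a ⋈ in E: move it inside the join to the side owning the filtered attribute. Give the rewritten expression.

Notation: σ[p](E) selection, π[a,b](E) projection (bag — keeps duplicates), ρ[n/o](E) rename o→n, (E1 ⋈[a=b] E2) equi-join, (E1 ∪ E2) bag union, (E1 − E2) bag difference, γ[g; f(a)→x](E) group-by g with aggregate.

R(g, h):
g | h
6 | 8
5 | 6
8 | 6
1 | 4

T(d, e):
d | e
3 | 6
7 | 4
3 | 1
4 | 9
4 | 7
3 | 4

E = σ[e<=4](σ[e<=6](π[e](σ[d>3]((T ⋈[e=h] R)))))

σ filters on d, owned by the left side.
E' = σ[e<=4](σ[e<=6](π[e]((σ[d>3](T) ⋈[e=h] R))))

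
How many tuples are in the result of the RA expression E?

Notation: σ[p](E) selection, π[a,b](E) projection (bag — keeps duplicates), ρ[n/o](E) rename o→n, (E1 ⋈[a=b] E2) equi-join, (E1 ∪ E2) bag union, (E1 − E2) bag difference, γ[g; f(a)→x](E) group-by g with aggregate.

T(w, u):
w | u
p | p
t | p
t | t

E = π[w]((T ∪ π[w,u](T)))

Row counts bottom-up:
  T → 3
  T → 3
  π[w,u](T) → 3
  (T ∪ π[w,u](T)) → 6
  π[w]((T ∪ π[w,u](T))) → 6

|E| = 6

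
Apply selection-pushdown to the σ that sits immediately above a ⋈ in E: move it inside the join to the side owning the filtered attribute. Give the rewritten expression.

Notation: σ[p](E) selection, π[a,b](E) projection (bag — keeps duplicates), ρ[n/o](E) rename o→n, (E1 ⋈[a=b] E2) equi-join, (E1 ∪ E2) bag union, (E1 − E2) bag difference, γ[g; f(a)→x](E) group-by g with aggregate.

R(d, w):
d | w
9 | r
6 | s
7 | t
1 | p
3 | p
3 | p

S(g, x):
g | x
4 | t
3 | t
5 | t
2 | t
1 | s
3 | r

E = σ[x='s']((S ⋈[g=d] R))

σ filters on x, owned by the left side.
E' = (σ[x='s'](S) ⋈[g=d] R)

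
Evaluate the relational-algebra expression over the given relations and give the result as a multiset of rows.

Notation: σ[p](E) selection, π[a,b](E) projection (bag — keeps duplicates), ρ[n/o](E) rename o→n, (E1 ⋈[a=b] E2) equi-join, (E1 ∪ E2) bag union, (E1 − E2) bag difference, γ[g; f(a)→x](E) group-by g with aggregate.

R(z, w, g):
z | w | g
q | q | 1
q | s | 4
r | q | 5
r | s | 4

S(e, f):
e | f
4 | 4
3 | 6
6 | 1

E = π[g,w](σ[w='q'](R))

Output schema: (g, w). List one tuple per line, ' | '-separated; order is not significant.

Row counts bottom-up:
  R → 4
  σ[w='q'](R) → 2
  π[g,w](σ[w='q'](R)) → 2

== RESULT ==
g | w
1 | q
5 | q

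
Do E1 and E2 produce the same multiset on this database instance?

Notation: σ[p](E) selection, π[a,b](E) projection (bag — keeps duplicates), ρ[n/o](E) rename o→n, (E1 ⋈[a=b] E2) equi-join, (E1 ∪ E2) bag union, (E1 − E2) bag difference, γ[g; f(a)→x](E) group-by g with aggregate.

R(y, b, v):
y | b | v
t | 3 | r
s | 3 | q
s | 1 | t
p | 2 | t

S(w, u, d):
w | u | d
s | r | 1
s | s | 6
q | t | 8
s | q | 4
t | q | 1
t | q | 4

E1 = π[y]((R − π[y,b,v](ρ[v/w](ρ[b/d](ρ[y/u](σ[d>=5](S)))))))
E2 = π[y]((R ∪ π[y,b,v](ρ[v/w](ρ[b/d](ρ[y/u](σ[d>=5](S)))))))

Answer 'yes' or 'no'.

E1 stepwise |·|:
  R → 4
  S → 6
  σ[d>=5](S) → 2
  ρ[y/u](σ[d>=5](S)) → 2
  ρ[b/d](ρ[y/u](σ[d>=5](S))) → 2
  ρ[v/w](ρ[b/d](ρ[y/u](σ[d>=5](S)))) → 2
  π[y,b,v](ρ[v/w](ρ[b/d](ρ[y/u](σ[d>=5](S))))) → 2
  (R − π[y,b,v](ρ[v/w](ρ[b/d](ρ[y/u](σ[d>=5](S)))))) → 4
  π[y]((R − π[y,b,v](ρ[v/w](ρ[b/d](ρ[y/u](σ[d>=5](S))))))) → 4
E2 stepwise |·|:
  R → 4
  S → 6
  σ[d>=5](S) → 2
  ρ[y/u](σ[d>=5](S)) → 2
  ρ[b/d](ρ[y/u](σ[d>=5](S))) → 2
  ρ[v/w](ρ[b/d](ρ[y/u](σ[d>=5](S)))) → 2
  π[y,b,v](ρ[v/w](ρ[b/d](ρ[y/u](σ[d>=5](S))))) → 2
  (R ∪ π[y,b,v](ρ[v/w](ρ[b/d](ρ[y/u](σ[d>=5](S)))))) → 6
  π[y]((R ∪ π[y,b,v](ρ[v/w](ρ[b/d](ρ[y/u](σ[d>=5](S))))))) → 6

E1 result:
y
p
s
s
t
E2 result:
y
p
s
s
s
t
t
Witness: ('s',) appears 2× in E1 but 3× in E2.

no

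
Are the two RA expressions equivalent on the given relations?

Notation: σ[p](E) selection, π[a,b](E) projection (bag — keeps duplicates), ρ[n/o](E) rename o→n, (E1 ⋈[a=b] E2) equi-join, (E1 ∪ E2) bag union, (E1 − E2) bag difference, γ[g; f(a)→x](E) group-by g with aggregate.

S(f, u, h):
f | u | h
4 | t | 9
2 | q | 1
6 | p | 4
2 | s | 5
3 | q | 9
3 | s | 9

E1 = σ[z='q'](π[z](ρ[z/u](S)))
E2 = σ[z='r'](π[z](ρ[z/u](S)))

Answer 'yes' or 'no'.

E1 stepwise |·|:
  S → 6
  ρ[z/u](S) → 6
  π[z](ρ[z/u](S)) → 6
  σ[z='q'](π[z](ρ[z/u](S))) → 2
E2 stepwise |·|:
  S → 6
  ρ[z/u](S) → 6
  π[z](ρ[z/u](S)) → 6
  σ[z='r'](π[z](ρ[z/u](S))) → 0

E1 result:
z
q
q
E2 result:
z
(0 rows)
Witness: ('q',) appears 2× in E1 but 0× in E2.

no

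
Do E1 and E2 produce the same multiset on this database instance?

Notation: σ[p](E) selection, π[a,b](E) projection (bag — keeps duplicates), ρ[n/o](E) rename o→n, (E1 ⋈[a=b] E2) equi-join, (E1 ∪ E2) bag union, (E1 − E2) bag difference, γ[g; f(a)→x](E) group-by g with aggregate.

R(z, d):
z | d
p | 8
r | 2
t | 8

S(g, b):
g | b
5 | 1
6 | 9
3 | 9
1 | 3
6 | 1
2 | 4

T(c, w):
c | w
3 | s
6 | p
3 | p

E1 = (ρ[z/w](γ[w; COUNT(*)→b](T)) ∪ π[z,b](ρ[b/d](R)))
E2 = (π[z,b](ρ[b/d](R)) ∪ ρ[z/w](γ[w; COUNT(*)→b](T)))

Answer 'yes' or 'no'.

E1 per-node cardinality:
  T → 3
  γ[w; COUNT(*)→b](T) → 2
  ρ[z/w](γ[w; COUNT(*)→b](T)) → 2
  R → 3
  ρ[b/d](R) → 3
  π[z,b](ρ[b/d](R)) → 3
  (ρ[z/w](γ[w; COUNT(*)→b](T)) ∪ π[z,b](ρ[b/d](R))) → 5
E2 per-node cardinality:
  R → 3
  ρ[b/d](R) → 3
  π[z,b](ρ[b/d](R)) → 3
  T → 3
  γ[w; COUNT(*)→b](T) → 2
  ρ[z/w](γ[w; COUNT(*)→b](T)) → 2
  (π[z,b](ρ[b/d](R)) ∪ ρ[z/w](γ[w; COUNT(*)→b](T))) → 5

E1 and E2 produce the same multiset:
z | b
p | 2
p | 8
r | 2
s | 1
t | 8

yes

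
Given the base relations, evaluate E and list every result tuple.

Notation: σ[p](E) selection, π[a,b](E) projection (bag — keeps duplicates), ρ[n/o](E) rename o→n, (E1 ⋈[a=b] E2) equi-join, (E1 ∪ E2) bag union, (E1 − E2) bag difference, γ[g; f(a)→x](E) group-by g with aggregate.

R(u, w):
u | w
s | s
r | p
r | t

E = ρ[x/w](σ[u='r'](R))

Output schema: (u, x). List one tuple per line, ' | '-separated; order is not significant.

Per-node cardinality:
  R → 3
  σ[u='r'](R) → 2
  ρ[x/w](σ[u='r'](R)) → 2

== RESULT ==
u | x
r | p
r | t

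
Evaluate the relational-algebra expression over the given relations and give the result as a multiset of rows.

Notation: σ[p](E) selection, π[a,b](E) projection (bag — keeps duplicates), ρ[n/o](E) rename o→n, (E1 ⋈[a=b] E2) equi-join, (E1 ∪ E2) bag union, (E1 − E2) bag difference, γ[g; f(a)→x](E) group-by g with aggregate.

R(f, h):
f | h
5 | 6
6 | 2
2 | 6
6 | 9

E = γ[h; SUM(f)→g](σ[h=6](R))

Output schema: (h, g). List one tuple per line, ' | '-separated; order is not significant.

Per-node cardinality:
  R → 4
  σ[h=6](R) → 2
  γ[h; SUM(f)→g](σ[h=6](R)) → 1

== RESULT ==
h | g
6 | 7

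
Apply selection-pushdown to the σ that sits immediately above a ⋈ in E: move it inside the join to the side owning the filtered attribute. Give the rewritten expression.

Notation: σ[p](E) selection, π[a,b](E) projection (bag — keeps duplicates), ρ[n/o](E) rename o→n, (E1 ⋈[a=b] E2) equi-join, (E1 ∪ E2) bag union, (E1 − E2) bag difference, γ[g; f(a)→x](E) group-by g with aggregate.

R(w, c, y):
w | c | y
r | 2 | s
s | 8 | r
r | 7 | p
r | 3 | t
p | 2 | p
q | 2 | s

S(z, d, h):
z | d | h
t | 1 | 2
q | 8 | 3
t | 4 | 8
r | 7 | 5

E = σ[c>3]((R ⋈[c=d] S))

σ filters on c, owned by the left side.
E' = (σ[c>3](R) ⋈[c=d] S)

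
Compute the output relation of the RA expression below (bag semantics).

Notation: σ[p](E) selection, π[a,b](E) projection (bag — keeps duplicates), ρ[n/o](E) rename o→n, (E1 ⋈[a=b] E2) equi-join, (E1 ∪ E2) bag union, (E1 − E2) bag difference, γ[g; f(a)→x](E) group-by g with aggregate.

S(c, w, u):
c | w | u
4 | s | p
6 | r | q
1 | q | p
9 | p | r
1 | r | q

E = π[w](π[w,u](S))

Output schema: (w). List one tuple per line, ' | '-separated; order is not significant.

Subexpression sizes:
  S → 5
  π[w,u](S) → 5
  π[w](π[w,u](S)) → 5

== RESULT ==
w
p
q
r
r
s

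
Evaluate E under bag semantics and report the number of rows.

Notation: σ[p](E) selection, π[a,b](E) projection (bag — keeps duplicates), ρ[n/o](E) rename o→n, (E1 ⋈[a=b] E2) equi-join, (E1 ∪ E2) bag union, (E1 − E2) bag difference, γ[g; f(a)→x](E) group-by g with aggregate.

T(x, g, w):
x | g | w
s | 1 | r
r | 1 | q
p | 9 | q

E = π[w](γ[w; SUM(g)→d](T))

Subexpression sizes:
  T → 3
  γ[w; SUM(g)→d](T) → 2
  π[w](γ[w; SUM(g)→d](T)) → 2

|E| = 2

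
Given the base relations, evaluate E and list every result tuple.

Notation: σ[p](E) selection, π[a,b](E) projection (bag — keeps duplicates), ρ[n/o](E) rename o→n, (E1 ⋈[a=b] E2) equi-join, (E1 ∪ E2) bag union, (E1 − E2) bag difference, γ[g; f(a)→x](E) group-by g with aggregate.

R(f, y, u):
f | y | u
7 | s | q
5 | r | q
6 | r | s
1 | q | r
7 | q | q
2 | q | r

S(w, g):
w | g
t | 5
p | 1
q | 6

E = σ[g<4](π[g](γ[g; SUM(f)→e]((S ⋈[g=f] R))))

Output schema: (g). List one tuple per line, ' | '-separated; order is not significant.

Per-node cardinality:
  S → 3
  R → 6
  (S ⋈[g=f] R) → 3
  γ[g; SUM(f)→e]((S ⋈[g=f] R)) → 3
  π[g](γ[g; SUM(f)→e]((S ⋈[g=f] R))) → 3
  σ[g<4](π[g](γ[g; SUM(f)→e]((S ⋈[g=f] R)))) → 1

== RESULT ==
g
1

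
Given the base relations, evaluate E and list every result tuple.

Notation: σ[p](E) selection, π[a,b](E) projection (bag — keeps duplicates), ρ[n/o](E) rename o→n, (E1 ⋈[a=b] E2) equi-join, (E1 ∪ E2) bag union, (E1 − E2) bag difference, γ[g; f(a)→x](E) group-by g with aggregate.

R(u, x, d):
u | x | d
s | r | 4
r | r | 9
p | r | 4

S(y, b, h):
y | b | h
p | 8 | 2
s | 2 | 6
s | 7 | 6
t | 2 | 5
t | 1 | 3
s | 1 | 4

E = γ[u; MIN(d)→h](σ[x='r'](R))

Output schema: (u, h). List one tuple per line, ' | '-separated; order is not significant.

Stepwise |·|:
  R → 3
  σ[x='r'](R) → 3
  γ[u; MIN(d)→h](σ[x='r'](R)) → 3

== RESULT ==
u | h
p | 4
r | 9
s | 4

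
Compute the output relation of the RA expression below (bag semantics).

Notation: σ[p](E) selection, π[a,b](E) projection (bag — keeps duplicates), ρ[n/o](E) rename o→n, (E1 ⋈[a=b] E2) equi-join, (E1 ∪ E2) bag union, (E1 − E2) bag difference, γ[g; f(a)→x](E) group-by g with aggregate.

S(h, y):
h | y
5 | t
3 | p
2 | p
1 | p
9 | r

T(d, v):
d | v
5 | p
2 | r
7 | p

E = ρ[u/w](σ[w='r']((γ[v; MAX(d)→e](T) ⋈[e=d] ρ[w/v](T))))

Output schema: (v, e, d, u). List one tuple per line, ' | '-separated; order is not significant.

Per-node cardinality:
  T → 3
  γ[v; MAX(d)→e](T) → 2
  T → 3
  ρ[w/v](T) → 3
  (γ[v; MAX(d)→e](T) ⋈[e=d] ρ[w/v](T)) → 2
  σ[w='r']((γ[v; MAX(d)→e](T) ⋈[e=d] ρ[w/v](T))) → 1
  ρ[u/w](σ[w='r']((γ[v; MAX(d)→e](T) ⋈[e=d] ρ[w/v](T)))) → 1

== RESULT ==
v | e | d | u
r | 2 | 2 | r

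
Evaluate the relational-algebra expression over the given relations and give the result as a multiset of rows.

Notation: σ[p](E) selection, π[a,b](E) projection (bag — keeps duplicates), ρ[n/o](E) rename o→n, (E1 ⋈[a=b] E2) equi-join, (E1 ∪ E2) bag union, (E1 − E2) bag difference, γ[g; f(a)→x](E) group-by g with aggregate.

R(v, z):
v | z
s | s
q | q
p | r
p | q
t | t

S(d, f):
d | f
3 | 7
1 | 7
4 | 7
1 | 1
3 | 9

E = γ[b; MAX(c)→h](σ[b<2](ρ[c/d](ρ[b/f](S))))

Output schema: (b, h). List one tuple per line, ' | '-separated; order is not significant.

Subexpression sizes:
  S → 5
  ρ[b/f](S) → 5
  ρ[c/d](ρ[b/f](S)) → 5
  σ[b<2](ρ[c/d](ρ[b/f](S))) → 1
  γ[b; MAX(c)→h](σ[b<2](ρ[c/d](ρ[b/f](S)))) → 1

== RESULT ==
b | h
1 | 1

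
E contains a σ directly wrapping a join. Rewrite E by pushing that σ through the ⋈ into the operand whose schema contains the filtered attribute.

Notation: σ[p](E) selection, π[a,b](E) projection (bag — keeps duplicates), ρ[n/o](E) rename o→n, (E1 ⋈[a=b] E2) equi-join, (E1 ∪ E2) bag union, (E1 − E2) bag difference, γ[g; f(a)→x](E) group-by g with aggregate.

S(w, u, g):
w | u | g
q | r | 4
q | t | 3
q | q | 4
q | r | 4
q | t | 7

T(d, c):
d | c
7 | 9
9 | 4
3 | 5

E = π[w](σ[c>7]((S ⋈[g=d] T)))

σ filters on c, owned by the right side.
E' = π[w]((S ⋈[g=d] σ[c>7](T)))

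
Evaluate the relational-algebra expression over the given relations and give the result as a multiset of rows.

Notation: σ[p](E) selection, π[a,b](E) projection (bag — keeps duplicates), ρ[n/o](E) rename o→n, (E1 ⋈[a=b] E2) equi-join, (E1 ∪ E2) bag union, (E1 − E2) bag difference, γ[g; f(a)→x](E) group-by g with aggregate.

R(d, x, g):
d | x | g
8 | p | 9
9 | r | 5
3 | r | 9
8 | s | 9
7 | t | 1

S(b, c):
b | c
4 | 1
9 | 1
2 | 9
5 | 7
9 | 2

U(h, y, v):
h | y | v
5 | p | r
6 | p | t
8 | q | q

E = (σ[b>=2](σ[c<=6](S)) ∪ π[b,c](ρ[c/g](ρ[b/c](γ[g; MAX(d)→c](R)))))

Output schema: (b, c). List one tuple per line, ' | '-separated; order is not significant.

Stepwise |·|:
  S → 5
  σ[c<=6](S) → 3
  σ[b>=2](σ[c<=6](S)) → 3
  R → 5
  γ[g; MAX(d)→c](R) → 3
  ρ[b/c](γ[g; MAX(d)→c](R)) → 3
  ρ[c/g](ρ[b/c](γ[g; MAX(d)→c](R))) → 3
  π[b,c](ρ[c/g](ρ[b/c](γ[g; MAX(d)→c](R)))) → 3
  (σ[b>=2](σ[c<=6](S)) ∪ π[b,c](ρ[c/g](ρ[b/c](γ[g; MAX(d)→c](R))))) → 6

== RESULT ==
b | c
4 | 1
7 | 1
8 | 9
9 | 1
9 | 2
9 | 5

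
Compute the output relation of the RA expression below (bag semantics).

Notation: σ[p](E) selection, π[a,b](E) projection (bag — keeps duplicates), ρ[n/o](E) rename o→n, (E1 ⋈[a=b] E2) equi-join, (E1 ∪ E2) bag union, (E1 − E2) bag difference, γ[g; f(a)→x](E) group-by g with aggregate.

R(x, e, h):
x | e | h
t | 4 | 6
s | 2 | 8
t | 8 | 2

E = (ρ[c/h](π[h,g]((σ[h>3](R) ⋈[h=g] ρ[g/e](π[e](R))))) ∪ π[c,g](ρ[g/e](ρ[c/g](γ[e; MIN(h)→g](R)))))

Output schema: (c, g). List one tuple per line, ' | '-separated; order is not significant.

Row counts bottom-up:
  R → 3
  σ[h>3](R) → 2
  R → 3
  π[e](R) → 3
  ρ[g/e](π[e](R)) → 3
  (σ[h>3](R) ⋈[h=g] ρ[g/e](π[e](R))) → 1
  π[h,g]((σ[h>3](R) ⋈[h=g] ρ[g/e](π[e](R)))) → 1
  ρ[c/h](π[h,g]((σ[h>3](R) ⋈[h=g] ρ[g/e](π[e](R))))) → 1
  R → 3
  γ[e; MIN(h)→g](R) → 3
  ρ[c/g](γ[e; MIN(h)→g](R)) → 3
  ρ[g/e](ρ[c/g](γ[e; MIN(h)→g](R))) → 3
  π[c,g](ρ[g/e](ρ[c/g](γ[e; MIN(h)→g](R)))) → 3
  (ρ[c/h](π[h,g]((σ[h>3](R) ⋈[h=g] ρ[g/e](π[e](R))))) ∪ π[c,g](ρ[g/e](ρ[c/g](γ[e; MIN(h)→g](R))))) → 4

== RESULT ==
c | g
2 | 8
6 | 4
8 | 2
8 | 8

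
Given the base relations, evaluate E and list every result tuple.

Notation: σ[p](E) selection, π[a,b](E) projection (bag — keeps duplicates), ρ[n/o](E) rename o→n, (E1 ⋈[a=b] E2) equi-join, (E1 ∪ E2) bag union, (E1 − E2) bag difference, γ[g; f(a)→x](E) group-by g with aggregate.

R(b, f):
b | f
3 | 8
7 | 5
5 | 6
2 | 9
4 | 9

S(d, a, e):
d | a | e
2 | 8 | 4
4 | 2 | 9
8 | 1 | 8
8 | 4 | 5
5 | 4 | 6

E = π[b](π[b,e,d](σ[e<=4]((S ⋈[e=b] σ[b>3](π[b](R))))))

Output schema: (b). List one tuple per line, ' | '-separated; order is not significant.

Per-node cardinality:
  S → 5
  R → 5
  π[b](R) → 5
  σ[b>3](π[b](R)) → 3
  (S ⋈[e=b] σ[b>3](π[b](R))) → 2
  σ[e<=4]((S ⋈[e=b] σ[b>3](π[b](R)))) → 1
  π[b,e,d](σ[e<=4]((S ⋈[e=b] σ[b>3](π[b](R))))) → 1
  π[b](π[b,e,d](σ[e<=4]((S ⋈[e=b] σ[b>3](π[b](R)))))) → 1

== RESULT ==
b
4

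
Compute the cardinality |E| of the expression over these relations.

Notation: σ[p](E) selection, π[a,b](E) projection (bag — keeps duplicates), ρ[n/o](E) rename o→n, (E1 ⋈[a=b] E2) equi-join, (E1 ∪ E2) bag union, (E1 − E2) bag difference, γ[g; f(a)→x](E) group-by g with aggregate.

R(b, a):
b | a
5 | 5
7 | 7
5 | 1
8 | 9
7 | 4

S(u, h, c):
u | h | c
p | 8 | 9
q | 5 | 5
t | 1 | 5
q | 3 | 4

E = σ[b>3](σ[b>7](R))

Subexpression sizes:
  R → 5
  σ[b>7](R) → 1
  σ[b>3](σ[b>7](R)) → 1

|E| = 1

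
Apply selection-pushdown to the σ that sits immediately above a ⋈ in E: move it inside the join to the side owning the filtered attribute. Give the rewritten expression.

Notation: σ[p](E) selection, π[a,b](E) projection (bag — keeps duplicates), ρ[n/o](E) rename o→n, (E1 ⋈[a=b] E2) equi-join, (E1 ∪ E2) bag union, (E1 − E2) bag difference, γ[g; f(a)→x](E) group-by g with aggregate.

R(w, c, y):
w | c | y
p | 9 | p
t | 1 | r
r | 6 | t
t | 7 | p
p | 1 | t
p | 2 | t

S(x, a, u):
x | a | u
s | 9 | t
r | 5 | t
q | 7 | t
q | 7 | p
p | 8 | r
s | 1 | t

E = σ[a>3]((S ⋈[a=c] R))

σ filters on a, owned by the left side.
E' = (σ[a>3](S) ⋈[a=c] R)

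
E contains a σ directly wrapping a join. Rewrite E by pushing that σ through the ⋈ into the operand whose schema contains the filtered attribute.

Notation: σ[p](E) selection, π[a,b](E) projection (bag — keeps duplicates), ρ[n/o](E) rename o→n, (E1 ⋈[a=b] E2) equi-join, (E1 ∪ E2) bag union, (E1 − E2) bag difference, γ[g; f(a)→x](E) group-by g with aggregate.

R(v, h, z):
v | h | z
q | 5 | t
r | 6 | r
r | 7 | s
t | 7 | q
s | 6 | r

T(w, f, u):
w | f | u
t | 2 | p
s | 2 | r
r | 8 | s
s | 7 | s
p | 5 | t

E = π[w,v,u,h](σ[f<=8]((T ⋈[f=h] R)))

σ filters on f, owned by the left side.
E' = π[w,v,u,h]((σ[f<=8](T) ⋈[f=h] R))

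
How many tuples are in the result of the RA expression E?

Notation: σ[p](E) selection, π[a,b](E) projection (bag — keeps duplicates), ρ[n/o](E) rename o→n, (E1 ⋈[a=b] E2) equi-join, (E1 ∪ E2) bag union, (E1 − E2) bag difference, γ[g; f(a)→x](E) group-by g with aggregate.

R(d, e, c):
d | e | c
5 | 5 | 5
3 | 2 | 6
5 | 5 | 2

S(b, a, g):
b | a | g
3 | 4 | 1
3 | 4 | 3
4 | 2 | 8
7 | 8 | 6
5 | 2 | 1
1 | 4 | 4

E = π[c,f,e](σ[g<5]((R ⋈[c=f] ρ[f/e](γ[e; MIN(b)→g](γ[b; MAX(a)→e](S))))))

Per-node cardinality:
  R → 3
  S → 6
  γ[b; MAX(a)→e](S) → 5
  γ[e; MIN(b)→g](γ[b; MAX(a)→e](S)) → 3
  ρ[f/e](γ[e; MIN(b)→g](γ[b; MAX(a)→e](S))) → 3
  (R ⋈[c=f] ρ[f/e](γ[e; MIN(b)→g](γ[b; MAX(a)→e](S)))) → 1
  σ[g<5]((R ⋈[c=f] ρ[f/e](γ[e; MIN(b)→g](γ[b; MAX(a)→e](S))))) → 1
  π[c,f,e](σ[g<5]((R ⋈[c=f] ρ[f/e](γ[e; MIN(b)→g](γ[b; MAX(a)→e](S)))))) → 1

|E| = 1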